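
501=501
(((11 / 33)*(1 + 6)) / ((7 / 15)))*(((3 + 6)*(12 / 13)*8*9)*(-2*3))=-17944.62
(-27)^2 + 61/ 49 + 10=36272/ 49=740.24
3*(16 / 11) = 48 / 11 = 4.36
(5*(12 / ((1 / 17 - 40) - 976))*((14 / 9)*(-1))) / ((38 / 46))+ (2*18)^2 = 1275952792 / 984447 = 1296.11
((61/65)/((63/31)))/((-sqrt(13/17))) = -1891*sqrt(221)/53235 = -0.53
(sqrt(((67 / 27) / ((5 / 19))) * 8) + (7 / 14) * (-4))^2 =10724 / 135 -8 * sqrt(38190) / 45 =44.70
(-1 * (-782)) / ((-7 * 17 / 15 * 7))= -690 / 49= -14.08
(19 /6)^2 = 361 /36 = 10.03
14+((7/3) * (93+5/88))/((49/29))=263353/1848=142.51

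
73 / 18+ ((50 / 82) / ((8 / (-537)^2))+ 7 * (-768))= 49025045 / 2952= 16607.40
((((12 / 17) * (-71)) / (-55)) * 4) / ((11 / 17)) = 5.63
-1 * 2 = -2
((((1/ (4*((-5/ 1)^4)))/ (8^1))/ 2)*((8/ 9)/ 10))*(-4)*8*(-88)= 176/ 28125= 0.01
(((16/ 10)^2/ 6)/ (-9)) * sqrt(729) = -32/ 25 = -1.28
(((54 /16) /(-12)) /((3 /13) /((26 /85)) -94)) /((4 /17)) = 25857 /2017088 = 0.01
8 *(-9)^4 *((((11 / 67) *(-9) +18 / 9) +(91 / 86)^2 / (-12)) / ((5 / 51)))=284585874741 / 1238830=229721.49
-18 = -18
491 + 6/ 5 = 2461/ 5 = 492.20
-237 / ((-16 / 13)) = 3081 / 16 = 192.56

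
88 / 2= 44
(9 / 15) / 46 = 3 / 230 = 0.01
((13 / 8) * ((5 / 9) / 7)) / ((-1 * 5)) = -13 / 504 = -0.03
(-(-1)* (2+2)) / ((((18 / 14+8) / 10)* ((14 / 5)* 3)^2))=50 / 819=0.06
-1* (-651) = 651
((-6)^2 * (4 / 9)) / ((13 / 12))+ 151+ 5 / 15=6478 / 39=166.10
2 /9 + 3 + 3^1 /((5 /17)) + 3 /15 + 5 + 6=1108 /45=24.62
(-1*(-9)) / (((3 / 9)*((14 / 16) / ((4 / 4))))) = 216 / 7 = 30.86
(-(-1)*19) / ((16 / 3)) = 57 / 16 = 3.56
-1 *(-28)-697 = -669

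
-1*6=-6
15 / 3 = 5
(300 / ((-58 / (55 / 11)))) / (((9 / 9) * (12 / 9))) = -1125 / 58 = -19.40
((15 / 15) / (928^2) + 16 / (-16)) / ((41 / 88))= -9473013 / 4413568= -2.15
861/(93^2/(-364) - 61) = -313404/30853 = -10.16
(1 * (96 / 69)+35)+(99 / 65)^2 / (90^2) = 353635283 / 9717500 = 36.39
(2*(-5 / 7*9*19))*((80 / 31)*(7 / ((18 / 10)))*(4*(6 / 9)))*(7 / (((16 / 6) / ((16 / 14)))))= -608000 / 31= -19612.90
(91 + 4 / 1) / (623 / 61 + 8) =5795 / 1111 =5.22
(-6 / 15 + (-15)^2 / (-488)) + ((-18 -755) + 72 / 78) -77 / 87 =-2135473031 / 2759640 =-773.82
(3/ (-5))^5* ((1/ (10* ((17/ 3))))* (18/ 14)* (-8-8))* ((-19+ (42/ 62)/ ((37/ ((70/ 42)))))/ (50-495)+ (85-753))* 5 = -94.28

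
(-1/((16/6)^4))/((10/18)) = -729/20480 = -0.04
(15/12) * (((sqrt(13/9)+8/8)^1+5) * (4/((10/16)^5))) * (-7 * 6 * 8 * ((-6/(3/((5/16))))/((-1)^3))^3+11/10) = -79558656/3125 - 13259776 * sqrt(13)/9375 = -30558.38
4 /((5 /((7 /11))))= 28 /55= 0.51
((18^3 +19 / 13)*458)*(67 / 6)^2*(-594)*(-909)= 2338474303232595 / 13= 179882638710199.62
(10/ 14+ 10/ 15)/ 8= 29/ 168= 0.17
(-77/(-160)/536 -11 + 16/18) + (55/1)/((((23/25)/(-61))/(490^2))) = -15543613187479741/17752320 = -875582075.33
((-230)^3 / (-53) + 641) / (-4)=-57551.76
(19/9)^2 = 361/81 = 4.46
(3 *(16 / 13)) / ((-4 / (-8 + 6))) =24 / 13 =1.85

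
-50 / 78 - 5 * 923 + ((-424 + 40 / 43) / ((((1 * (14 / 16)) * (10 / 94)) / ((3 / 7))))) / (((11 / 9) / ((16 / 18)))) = -6032.26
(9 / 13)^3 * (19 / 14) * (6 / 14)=41553 / 215306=0.19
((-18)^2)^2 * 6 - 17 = 629839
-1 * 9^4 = -6561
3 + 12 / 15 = 19 / 5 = 3.80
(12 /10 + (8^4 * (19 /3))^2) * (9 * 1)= 6056574986.80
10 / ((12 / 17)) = 14.17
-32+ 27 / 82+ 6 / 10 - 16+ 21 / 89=-46.83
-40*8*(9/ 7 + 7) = -18560/ 7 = -2651.43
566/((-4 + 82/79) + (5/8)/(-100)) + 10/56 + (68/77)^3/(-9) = -117518355269207/616631818572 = -190.58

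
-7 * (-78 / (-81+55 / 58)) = -31668 / 4643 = -6.82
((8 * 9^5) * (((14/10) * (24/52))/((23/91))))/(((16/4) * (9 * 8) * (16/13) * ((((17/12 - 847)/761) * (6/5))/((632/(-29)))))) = 753776290449/13536098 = 55686.38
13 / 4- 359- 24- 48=-1711 / 4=-427.75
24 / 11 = 2.18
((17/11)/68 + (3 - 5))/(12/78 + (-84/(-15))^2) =-9425/150216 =-0.06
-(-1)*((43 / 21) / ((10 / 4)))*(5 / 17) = 86 / 357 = 0.24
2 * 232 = 464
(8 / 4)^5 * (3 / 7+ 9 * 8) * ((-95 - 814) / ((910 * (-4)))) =141804 / 245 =578.79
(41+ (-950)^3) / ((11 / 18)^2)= -277789486716 / 121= -2295780881.95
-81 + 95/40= -629/8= -78.62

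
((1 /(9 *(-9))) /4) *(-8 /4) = 1 /162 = 0.01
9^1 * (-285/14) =-2565/14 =-183.21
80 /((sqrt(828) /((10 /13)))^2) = 2000 /34983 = 0.06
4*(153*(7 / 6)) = 714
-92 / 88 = -23 / 22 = -1.05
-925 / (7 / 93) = -86025 / 7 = -12289.29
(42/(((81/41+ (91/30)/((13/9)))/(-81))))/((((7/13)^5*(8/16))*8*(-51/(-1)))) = -2055106755/22735069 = -90.39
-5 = -5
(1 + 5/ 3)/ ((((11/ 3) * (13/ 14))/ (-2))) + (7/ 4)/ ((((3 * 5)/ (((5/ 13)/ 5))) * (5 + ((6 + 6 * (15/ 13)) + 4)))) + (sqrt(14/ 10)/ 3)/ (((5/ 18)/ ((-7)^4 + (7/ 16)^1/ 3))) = -3829399/ 2445300 + 23051 * sqrt(35)/ 40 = 3407.72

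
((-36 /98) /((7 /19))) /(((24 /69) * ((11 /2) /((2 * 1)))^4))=-251712 /5021863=-0.05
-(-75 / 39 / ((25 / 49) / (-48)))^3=-13011038208 / 2197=-5922183.98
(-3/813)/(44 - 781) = 1/199727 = 0.00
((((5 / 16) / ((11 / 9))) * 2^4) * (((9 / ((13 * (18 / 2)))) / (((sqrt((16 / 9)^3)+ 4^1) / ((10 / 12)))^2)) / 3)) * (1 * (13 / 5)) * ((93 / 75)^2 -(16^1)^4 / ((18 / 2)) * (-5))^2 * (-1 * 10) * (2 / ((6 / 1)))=-41946582705205201 / 2033900000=-20623719.31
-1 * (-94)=94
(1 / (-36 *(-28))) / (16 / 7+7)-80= -748799 / 9360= -80.00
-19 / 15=-1.27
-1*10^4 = -10000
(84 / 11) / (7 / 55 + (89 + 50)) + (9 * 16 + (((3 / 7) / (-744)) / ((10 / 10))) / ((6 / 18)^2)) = 478384455 / 3320968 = 144.05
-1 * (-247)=247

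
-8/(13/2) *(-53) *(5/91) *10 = 35.84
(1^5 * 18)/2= 9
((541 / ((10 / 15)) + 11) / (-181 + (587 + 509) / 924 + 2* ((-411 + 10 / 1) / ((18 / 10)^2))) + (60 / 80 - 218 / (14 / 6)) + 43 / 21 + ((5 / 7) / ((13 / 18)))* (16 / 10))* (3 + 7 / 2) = -264783088399 / 447778632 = -591.33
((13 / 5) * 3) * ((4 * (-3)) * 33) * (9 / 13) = -10692 / 5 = -2138.40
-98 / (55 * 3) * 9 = -294 / 55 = -5.35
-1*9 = -9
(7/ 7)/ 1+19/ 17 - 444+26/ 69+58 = -449852/ 1173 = -383.51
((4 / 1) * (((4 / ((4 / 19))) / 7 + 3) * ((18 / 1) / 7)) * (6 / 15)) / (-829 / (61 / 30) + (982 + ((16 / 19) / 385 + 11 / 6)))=440605440 / 10797280907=0.04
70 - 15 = 55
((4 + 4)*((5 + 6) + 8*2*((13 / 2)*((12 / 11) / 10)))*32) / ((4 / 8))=629248 / 55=11440.87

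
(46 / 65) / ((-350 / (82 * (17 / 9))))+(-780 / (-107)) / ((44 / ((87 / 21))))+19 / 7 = 372026276 / 120495375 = 3.09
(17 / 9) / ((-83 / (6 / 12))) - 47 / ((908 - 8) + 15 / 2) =-57097 / 903870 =-0.06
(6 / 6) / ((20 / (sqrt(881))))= sqrt(881) / 20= 1.48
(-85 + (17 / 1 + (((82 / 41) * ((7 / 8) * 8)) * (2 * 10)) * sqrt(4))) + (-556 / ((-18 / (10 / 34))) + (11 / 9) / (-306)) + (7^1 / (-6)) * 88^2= -23501495 / 2754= -8533.59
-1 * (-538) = 538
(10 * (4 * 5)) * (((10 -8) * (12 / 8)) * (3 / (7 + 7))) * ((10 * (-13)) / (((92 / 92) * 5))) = -23400 / 7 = -3342.86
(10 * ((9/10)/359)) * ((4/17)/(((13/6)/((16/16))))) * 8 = 1728/79339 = 0.02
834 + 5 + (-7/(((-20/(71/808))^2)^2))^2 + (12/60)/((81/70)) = 316131148789332389093258101506314425409/376717565091079156670241177600000000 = 839.17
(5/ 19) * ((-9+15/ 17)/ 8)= -345/ 1292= -0.27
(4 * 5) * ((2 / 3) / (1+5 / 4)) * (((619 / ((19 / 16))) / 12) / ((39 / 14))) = 5546240 / 60021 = 92.40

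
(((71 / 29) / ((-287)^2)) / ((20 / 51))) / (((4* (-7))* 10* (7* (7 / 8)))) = -0.00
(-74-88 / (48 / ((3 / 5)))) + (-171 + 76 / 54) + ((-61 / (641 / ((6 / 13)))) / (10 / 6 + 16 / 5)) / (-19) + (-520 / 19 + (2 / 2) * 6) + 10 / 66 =-9127826308057 / 34326876870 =-265.91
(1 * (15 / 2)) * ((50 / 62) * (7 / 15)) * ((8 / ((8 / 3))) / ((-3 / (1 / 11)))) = -175 / 682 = -0.26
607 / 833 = 0.73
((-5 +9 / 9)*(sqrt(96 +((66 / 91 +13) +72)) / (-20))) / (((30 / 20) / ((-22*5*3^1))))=-44*sqrt(1504867) / 91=-593.14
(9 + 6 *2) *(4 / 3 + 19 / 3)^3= 85169 / 9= 9463.22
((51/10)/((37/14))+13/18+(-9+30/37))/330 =-0.02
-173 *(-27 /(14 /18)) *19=798741 /7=114105.86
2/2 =1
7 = 7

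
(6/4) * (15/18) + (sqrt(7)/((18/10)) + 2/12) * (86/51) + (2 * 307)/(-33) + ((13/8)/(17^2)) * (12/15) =-9768091/572220 + 430 * sqrt(7)/459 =-14.59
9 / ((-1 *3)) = -3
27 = 27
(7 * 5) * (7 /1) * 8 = 1960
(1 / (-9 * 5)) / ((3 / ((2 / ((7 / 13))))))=-26 / 945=-0.03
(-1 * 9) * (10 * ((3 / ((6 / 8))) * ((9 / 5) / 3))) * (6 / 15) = -432 / 5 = -86.40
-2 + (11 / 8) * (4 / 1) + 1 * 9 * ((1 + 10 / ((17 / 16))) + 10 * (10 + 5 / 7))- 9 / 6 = 126139 / 119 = 1059.99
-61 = -61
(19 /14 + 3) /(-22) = -61 /308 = -0.20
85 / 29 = 2.93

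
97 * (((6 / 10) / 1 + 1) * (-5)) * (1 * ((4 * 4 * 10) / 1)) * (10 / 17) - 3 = -1241651 / 17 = -73038.29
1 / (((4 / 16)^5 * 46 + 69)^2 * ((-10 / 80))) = -2097152 / 1249693201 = -0.00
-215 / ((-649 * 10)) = 43 / 1298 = 0.03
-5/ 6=-0.83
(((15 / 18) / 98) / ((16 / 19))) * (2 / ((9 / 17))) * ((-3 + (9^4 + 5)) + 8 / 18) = 95399665 / 381024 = 250.38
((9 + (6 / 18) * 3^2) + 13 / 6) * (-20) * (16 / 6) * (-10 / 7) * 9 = 68000 / 7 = 9714.29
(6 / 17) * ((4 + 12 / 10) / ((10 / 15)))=234 / 85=2.75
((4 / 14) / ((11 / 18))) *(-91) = -468 / 11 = -42.55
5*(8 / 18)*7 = 140 / 9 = 15.56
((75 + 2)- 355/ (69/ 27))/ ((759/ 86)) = -122464/ 17457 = -7.02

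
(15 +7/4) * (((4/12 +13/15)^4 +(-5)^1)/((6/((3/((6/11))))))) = -1347973/30000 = -44.93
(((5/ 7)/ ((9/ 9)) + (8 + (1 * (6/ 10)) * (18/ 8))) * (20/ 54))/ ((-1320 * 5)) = -1409/ 2494800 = -0.00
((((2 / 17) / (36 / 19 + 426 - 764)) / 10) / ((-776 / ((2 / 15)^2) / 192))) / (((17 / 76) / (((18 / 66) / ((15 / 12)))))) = 92416 / 615376911875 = 0.00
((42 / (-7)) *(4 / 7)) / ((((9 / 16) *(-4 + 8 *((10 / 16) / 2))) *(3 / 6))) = 512 / 63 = 8.13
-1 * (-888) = 888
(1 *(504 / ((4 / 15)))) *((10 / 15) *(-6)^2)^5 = 15049359360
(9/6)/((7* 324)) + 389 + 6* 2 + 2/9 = 606649/1512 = 401.22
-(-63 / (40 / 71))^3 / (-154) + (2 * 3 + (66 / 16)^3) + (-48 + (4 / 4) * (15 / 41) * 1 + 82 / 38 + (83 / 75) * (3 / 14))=-69478640148573 / 7677824000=-9049.26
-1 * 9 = -9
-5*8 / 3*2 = -80 / 3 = -26.67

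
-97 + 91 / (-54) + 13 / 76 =-202151 / 2052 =-98.51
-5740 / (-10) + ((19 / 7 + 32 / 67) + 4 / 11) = 2979609 / 5159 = 577.56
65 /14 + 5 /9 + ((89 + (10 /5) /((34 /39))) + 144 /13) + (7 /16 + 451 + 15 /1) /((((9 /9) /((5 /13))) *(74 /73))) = 4690663013 /16484832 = 284.54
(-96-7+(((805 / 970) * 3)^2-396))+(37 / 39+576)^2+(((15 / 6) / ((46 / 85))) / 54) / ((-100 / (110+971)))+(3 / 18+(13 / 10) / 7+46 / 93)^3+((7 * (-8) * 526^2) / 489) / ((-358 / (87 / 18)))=17039738577400650925435253117 / 51200448533659784268000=332804.48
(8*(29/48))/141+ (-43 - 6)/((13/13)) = -41425/846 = -48.97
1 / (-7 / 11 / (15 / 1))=-165 / 7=-23.57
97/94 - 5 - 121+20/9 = -103843/846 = -122.75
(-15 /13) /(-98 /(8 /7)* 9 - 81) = 20 /14781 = 0.00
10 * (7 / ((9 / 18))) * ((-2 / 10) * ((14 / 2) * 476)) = -93296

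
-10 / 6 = -5 / 3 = -1.67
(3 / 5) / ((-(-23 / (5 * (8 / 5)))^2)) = -192 / 2645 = -0.07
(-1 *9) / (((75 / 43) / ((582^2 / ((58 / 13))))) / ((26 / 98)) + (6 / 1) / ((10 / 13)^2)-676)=0.01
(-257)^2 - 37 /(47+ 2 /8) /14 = 87382753 /1323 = 66048.94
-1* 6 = -6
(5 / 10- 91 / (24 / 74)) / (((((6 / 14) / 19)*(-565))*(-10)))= -447013 / 203400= -2.20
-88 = -88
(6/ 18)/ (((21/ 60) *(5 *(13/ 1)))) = 4/ 273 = 0.01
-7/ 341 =-0.02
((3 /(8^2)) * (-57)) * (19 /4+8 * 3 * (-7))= 111663 /256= 436.18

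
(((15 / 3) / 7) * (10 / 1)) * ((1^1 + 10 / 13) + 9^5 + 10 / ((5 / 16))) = 38403800 / 91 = 422019.78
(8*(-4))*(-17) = 544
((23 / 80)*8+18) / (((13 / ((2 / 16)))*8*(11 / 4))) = 0.01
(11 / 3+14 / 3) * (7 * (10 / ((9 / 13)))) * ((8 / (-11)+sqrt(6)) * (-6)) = 364000 / 99-45500 * sqrt(6) / 9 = -8706.76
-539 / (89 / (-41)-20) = 24.31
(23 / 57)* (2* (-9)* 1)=-138 / 19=-7.26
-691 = -691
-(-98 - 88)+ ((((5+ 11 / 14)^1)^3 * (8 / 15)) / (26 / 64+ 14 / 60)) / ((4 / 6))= 45095154 / 105301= 428.25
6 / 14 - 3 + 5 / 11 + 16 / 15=-1213 / 1155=-1.05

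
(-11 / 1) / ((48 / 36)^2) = -99 / 16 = -6.19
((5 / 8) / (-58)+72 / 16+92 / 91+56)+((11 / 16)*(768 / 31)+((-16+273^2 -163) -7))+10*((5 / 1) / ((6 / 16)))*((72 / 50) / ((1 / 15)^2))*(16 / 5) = 278362036959 / 1308944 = 212661.53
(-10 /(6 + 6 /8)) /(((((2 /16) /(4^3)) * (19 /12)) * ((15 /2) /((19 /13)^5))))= -4270358528 /10024911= -425.97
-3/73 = -0.04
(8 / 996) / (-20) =-1 / 2490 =-0.00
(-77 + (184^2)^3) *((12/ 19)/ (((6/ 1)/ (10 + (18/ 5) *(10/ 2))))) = 2173176324812584/ 19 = 114377701305925.47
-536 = -536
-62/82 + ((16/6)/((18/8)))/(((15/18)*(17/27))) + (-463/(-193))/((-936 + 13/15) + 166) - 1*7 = -42682191603/7759843885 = -5.50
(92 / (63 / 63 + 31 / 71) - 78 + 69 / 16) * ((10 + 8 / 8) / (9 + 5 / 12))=-86603 / 7684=-11.27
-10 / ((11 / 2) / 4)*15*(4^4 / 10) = -2792.73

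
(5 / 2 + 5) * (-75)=-1125 / 2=-562.50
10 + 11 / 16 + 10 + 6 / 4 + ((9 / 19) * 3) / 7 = 47647 / 2128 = 22.39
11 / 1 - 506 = -495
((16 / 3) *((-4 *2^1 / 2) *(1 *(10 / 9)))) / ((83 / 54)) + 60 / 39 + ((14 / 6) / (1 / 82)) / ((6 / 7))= 2032891 / 9711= 209.34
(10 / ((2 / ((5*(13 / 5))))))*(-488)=-31720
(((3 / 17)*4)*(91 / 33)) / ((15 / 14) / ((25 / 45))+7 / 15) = 76440 / 94061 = 0.81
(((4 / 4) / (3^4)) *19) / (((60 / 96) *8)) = 19 / 405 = 0.05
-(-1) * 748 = 748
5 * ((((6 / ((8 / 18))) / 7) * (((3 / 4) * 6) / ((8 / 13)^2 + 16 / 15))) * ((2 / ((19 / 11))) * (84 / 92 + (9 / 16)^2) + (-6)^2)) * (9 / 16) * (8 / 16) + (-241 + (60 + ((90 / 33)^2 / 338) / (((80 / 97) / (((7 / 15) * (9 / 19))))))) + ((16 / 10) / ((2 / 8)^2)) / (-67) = 169345460864558170627 / 1257974284173967360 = 134.62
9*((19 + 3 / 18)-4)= 273 / 2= 136.50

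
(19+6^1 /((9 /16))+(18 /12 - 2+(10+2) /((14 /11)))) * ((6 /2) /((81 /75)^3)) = 25328125 /275562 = 91.91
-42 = -42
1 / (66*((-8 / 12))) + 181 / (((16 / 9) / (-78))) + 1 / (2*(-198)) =-6289589 / 792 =-7941.40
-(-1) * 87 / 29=3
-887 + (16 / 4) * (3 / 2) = -881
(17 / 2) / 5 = 17 / 10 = 1.70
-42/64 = -21/32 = -0.66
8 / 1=8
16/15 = 1.07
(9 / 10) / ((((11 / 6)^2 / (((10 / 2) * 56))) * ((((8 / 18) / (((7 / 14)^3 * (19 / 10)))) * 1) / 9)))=872613 / 2420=360.58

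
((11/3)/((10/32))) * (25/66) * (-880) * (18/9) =-7822.22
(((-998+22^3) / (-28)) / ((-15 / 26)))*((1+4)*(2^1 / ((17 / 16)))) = 2007200 / 357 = 5622.41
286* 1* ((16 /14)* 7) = 2288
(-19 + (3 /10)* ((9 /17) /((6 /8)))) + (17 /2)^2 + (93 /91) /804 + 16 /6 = 87266813 /1554735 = 56.13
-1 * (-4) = 4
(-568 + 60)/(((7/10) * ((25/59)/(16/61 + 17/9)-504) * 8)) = 44246165/245731437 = 0.18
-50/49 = -1.02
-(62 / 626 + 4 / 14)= -0.38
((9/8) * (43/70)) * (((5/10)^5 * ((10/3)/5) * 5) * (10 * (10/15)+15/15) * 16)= 989/112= 8.83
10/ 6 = 5/ 3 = 1.67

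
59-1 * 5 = 54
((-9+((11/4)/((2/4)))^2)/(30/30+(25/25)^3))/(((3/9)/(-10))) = -1275/4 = -318.75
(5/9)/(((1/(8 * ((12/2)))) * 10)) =8/3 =2.67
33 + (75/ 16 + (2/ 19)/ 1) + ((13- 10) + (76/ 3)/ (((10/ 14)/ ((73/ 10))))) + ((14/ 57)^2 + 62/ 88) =4295317469/ 14295600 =300.46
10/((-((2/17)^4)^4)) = -243305959378334342405/32768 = -7425108623606394.73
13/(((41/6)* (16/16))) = 78/41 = 1.90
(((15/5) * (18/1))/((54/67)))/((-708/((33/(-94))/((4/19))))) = 14003/88736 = 0.16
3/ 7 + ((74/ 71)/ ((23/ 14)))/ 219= 1080133/ 2503389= 0.43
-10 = -10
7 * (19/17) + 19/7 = 1254/119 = 10.54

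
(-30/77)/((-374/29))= 435/14399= 0.03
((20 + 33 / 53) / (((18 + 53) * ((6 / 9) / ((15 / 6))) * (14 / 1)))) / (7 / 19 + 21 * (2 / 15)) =1557525 / 63429128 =0.02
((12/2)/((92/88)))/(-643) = -132/14789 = -0.01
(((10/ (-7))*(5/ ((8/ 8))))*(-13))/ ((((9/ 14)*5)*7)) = 260/ 63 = 4.13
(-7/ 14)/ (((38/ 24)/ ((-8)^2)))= -384/ 19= -20.21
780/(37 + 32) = 260/23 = 11.30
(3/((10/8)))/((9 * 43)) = 4/645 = 0.01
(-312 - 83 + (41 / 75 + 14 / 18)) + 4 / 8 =-176929 / 450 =-393.18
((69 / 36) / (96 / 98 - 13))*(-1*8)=2254 / 1767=1.28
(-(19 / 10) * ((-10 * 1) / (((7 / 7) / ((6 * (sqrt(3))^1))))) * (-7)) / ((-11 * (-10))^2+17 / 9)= -7182 * sqrt(3) / 108917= -0.11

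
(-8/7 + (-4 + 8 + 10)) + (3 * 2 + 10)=202/7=28.86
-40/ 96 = -5/ 12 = -0.42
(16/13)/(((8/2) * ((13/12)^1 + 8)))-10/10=-1369/1417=-0.97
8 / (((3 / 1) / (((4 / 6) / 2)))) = 8 / 9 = 0.89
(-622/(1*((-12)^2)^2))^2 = 96721/107495424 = 0.00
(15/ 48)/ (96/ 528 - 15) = -55/ 2608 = -0.02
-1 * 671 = -671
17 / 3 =5.67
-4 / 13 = -0.31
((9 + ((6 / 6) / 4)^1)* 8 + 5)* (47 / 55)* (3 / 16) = 11139 / 880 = 12.66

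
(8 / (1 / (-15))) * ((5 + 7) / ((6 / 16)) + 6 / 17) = -66000 / 17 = -3882.35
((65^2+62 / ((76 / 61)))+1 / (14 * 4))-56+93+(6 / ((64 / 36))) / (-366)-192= 534779337 / 129808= 4119.77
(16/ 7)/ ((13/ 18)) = 288/ 91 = 3.16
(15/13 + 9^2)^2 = 1140624/169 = 6749.25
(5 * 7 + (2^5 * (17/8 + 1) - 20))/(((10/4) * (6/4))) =92/3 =30.67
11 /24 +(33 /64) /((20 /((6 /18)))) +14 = 55553 /3840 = 14.47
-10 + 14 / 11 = -96 / 11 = -8.73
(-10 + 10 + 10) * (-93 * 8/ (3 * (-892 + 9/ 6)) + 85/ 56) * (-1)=-895805/ 49868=-17.96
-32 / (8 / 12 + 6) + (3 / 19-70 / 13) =-12383 / 1235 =-10.03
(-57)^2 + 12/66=35741/11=3249.18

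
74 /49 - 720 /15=-2278 /49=-46.49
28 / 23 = 1.22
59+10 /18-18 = 374 /9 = 41.56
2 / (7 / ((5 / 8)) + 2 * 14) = 5 / 98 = 0.05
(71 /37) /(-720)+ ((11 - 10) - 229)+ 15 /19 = -115006229 /506160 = -227.21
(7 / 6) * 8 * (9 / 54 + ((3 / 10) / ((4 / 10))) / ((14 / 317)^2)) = 904793 / 252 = 3590.45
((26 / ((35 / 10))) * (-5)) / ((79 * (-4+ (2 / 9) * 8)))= 117 / 553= 0.21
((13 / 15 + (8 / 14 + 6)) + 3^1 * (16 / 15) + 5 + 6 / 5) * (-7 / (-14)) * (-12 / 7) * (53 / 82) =-93704 / 10045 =-9.33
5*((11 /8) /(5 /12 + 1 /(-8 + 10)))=15 /2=7.50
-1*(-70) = 70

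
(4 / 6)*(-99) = -66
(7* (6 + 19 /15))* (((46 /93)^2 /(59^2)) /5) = 1614508 /2258037675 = 0.00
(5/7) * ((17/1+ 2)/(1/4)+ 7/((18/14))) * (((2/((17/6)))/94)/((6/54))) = 21990/5593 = 3.93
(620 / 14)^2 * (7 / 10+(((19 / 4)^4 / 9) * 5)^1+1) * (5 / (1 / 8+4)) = 676360.17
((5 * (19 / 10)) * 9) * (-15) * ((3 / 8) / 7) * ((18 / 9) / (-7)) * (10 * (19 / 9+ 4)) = 235125 / 196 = 1199.62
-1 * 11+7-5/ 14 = -61/ 14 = -4.36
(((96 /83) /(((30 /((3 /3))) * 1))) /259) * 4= 64 /107485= 0.00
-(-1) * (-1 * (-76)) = 76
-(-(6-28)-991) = 969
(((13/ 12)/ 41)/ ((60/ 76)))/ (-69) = -247/ 509220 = -0.00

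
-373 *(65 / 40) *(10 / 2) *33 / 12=-266695 / 32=-8334.22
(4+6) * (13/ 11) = 130/ 11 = 11.82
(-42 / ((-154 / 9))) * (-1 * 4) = -9.82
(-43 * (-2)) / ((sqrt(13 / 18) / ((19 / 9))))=1634 * sqrt(26) / 39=213.64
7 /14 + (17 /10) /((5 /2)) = 59 /50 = 1.18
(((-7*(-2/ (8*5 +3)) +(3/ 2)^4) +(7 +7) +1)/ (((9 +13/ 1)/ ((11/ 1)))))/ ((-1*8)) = -14027/ 11008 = -1.27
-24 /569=-0.04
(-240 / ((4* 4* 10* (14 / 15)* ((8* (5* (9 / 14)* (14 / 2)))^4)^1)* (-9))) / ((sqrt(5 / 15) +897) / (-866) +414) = 433* sqrt(3) / 1127794326859444608000 +51617497 / 125310480762160512000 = 0.00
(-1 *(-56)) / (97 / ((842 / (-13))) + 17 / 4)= 20.35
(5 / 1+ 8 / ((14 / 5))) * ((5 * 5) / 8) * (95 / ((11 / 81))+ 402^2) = 223167375 / 56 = 3985131.70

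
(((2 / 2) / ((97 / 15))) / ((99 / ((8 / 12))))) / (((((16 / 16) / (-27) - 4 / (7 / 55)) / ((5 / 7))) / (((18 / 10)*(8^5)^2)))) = -289910292480 / 6345449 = -45687.91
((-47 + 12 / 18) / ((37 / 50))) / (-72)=3475 / 3996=0.87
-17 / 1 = -17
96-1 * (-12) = 108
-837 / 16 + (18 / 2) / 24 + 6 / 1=-735 / 16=-45.94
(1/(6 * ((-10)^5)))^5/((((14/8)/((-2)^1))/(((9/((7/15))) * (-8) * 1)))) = -1/441000000000000000000000000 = -0.00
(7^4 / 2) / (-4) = -2401 / 8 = -300.12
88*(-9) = -792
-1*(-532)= 532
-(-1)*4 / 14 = 2 / 7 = 0.29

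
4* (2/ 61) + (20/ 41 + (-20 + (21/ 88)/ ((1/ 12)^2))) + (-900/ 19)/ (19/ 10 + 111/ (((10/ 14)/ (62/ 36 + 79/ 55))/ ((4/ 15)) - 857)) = -99601028209294/ 8459448754031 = -11.77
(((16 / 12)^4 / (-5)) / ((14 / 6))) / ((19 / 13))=-3328 / 17955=-0.19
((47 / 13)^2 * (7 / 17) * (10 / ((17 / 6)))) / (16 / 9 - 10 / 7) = 29225070 / 537251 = 54.40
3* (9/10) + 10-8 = 47/10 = 4.70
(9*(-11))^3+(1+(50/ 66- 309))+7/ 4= -128119793/ 132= -970604.49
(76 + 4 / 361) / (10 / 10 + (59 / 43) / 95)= 52675 / 703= 74.93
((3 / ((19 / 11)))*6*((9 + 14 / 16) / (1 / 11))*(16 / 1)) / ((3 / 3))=344124 / 19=18111.79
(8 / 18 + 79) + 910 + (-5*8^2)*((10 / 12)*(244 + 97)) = -809495 / 9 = -89943.89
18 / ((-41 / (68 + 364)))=-7776 / 41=-189.66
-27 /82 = -0.33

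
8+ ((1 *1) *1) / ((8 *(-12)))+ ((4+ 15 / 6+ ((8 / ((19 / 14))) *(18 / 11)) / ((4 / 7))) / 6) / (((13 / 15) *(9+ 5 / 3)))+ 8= 17122165 / 1043328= 16.41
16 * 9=144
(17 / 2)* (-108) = -918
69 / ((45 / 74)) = 1702 / 15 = 113.47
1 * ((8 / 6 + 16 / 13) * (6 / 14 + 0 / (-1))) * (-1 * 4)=-400 / 91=-4.40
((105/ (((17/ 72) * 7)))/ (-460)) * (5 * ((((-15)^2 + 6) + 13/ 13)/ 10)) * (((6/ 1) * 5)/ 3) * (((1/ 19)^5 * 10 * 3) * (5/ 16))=-587250/ 968154709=-0.00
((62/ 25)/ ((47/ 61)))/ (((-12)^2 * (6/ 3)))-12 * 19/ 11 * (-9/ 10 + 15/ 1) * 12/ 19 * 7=-2404784959/ 1861200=-1292.06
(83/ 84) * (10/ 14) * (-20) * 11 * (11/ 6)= -284.67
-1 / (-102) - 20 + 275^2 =7711711 / 102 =75605.01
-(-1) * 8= 8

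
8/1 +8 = 16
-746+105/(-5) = -767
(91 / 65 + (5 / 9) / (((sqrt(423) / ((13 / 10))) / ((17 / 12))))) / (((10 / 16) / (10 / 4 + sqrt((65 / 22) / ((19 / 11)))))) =(sqrt(2470) + 95) * (1105 * sqrt(47) + 213192) / 3616650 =8.83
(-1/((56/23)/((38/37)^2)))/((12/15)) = -41515/76664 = -0.54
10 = 10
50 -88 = -38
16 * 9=144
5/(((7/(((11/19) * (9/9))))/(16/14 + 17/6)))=9185/5586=1.64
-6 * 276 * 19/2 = -15732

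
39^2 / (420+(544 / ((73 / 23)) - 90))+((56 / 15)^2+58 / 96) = 1157935051 / 65883600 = 17.58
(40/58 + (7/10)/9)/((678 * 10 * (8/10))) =2003/14156640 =0.00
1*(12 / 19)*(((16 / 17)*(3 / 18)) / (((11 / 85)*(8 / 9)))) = 180 / 209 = 0.86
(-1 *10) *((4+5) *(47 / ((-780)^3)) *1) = 47 / 5272800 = 0.00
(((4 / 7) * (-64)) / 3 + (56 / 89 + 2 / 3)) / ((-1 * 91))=0.12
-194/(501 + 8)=-194/509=-0.38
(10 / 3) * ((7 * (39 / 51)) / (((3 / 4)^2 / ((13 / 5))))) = 37856 / 459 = 82.47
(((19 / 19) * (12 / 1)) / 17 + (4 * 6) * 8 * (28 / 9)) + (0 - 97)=25553 / 51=501.04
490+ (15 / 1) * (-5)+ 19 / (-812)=336961 / 812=414.98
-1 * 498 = -498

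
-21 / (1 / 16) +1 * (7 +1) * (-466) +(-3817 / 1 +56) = -7825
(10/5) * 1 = 2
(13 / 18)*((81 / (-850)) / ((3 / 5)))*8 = -78 / 85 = -0.92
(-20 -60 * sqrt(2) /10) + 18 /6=-17 -6 * sqrt(2)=-25.49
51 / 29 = 1.76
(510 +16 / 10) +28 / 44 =28173 / 55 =512.24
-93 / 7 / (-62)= 3 / 14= 0.21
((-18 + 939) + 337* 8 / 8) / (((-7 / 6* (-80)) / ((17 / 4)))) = 32079 / 560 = 57.28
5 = 5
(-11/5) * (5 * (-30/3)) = 110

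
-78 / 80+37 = 1441 / 40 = 36.02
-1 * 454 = -454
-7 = -7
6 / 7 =0.86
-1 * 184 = -184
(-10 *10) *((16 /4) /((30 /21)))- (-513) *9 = 4337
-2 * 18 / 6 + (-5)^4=619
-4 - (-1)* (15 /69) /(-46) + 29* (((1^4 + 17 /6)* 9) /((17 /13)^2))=88833454 /152881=581.06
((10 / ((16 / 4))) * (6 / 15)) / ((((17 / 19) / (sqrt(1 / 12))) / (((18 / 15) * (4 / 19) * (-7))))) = -0.57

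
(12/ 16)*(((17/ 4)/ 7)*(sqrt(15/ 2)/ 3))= 0.42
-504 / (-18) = 28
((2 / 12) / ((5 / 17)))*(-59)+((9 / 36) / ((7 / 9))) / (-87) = -407263 / 12180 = -33.44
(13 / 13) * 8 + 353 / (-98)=431 / 98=4.40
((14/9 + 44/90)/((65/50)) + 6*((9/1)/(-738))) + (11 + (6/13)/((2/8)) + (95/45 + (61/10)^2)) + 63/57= 499208503/9114300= 54.77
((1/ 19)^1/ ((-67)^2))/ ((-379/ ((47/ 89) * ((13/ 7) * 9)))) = -5499/ 20138655047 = -0.00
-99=-99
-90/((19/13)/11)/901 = -12870/17119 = -0.75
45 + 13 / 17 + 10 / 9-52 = -784 / 153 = -5.12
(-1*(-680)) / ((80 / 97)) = 1649 / 2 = 824.50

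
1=1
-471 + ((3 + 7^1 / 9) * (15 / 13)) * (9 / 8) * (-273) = -7239 / 4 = -1809.75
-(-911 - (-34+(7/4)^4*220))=188183/64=2940.36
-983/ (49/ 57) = -56031/ 49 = -1143.49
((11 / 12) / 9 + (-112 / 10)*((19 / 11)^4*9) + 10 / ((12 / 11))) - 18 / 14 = -49213636529 / 55342980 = -889.25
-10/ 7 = -1.43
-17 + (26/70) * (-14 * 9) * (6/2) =-787/5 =-157.40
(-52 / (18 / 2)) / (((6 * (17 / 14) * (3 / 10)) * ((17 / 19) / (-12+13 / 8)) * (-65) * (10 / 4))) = -22078 / 117045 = -0.19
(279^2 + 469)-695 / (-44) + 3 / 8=78326.17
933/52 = 17.94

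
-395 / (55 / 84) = -6636 / 11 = -603.27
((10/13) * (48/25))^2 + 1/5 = 10061/4225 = 2.38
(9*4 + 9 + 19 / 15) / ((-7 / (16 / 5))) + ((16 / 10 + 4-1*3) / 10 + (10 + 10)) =-187 / 210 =-0.89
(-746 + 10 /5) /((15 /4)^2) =-3968 /75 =-52.91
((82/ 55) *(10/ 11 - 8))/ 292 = -1599/ 44165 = -0.04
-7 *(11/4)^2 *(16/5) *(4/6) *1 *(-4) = 6776/15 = 451.73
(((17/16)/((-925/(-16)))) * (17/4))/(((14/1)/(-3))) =-867/51800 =-0.02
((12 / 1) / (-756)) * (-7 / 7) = 1 / 63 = 0.02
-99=-99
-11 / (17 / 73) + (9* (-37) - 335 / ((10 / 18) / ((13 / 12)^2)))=-295915 / 272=-1087.92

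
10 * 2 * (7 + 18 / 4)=230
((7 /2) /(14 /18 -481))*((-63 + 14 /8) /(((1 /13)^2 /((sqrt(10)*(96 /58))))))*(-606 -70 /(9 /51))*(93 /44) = -182429105040*sqrt(10) /689359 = -836852.04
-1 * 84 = -84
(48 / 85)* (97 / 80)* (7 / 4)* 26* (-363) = -11308.94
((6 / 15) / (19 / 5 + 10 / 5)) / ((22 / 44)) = 4 / 29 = 0.14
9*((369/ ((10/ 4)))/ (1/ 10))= 13284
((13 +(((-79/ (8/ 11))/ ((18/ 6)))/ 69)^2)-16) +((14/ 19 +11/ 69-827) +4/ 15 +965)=35545168007/ 260521920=136.44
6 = 6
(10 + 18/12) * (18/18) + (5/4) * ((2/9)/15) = 311/27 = 11.52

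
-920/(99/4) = -3680/99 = -37.17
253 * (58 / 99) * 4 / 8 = 667 / 9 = 74.11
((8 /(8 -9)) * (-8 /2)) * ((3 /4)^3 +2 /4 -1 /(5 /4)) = 39 /10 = 3.90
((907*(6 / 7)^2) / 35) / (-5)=-32652 / 8575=-3.81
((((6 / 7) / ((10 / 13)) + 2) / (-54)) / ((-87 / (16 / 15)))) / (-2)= -436 / 1233225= -0.00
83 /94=0.88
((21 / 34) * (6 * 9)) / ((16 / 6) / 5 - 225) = -1215 / 8177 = -0.15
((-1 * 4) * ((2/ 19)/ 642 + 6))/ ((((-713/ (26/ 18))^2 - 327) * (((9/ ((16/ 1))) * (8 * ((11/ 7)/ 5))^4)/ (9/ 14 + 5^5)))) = -58016293868771875/ 4230217456076544768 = -0.01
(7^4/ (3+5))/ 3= 2401/ 24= 100.04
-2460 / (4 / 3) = -1845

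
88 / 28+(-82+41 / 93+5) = -47794 / 651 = -73.42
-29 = -29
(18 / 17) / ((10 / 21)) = 189 / 85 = 2.22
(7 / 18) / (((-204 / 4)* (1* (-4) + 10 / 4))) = 7 / 1377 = 0.01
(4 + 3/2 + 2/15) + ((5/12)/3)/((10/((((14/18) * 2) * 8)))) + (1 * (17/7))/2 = 19903/2835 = 7.02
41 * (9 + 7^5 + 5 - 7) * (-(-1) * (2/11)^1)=1378748/11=125340.73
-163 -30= -193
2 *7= 14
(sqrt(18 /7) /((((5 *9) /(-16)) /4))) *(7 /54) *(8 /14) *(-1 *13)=2.20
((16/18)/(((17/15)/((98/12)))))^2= 960400/23409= 41.03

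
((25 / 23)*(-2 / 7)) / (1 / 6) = -300 / 161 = -1.86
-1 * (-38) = 38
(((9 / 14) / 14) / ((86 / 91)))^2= 13689 / 5798464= 0.00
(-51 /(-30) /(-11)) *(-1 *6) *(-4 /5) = -204 /275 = -0.74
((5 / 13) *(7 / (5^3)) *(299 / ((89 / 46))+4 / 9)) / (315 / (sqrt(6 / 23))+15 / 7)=0.01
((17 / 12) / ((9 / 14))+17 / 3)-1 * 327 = -17233 / 54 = -319.13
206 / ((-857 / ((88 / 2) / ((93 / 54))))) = -163152 / 26567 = -6.14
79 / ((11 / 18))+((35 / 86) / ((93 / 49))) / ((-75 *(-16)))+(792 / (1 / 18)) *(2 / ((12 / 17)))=855595331453 / 21114720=40521.27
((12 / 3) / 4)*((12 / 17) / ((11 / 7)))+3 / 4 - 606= -452391 / 748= -604.80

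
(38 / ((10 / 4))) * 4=304 / 5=60.80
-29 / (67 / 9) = -261 / 67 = -3.90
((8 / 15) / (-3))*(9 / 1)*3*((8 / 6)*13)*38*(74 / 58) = -584896 / 145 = -4033.77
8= 8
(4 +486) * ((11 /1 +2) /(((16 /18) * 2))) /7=4095 /8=511.88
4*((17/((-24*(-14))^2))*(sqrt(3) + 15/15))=17/28224 + 17*sqrt(3)/28224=0.00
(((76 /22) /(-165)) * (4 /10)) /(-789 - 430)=76 /11062425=0.00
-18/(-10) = 9/5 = 1.80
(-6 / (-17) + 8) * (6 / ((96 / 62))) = 2201 / 68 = 32.37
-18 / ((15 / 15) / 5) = -90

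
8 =8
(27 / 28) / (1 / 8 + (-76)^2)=18 / 107821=0.00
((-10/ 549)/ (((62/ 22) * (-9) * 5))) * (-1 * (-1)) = 22/ 153171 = 0.00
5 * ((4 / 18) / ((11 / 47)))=4.75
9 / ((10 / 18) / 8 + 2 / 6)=648 / 29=22.34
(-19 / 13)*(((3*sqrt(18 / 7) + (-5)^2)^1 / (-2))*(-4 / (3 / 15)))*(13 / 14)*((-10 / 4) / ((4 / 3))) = 12825*sqrt(14) / 392 + 35625 / 56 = 758.58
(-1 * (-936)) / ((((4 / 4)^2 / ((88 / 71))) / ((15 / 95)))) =247104 / 1349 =183.18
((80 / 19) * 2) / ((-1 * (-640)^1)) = 1 / 76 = 0.01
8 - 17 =-9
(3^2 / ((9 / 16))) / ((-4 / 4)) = -16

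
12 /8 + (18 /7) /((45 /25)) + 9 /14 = 25 /7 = 3.57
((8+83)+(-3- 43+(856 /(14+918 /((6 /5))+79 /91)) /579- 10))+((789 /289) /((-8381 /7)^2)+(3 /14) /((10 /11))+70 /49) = 535222556829842149393 /14597171238000744540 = 36.67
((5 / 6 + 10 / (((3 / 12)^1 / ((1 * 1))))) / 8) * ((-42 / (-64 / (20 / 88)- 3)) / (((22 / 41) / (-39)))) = -13711425 / 250448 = -54.75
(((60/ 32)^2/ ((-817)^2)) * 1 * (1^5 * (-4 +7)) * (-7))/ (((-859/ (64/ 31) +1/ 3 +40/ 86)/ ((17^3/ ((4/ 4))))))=69641775/ 53221366127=0.00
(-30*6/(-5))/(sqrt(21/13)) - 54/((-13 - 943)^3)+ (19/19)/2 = 218430731/436861408+ 12*sqrt(273)/7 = 28.82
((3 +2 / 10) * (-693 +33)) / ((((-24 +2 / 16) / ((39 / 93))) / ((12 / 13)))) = 202752 / 5921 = 34.24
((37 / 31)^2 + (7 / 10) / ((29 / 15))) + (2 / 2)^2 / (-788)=39207833 / 21960772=1.79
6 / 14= 3 / 7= 0.43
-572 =-572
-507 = -507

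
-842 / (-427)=842 / 427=1.97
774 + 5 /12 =9293 /12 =774.42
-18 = -18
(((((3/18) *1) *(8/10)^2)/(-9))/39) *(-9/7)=8/20475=0.00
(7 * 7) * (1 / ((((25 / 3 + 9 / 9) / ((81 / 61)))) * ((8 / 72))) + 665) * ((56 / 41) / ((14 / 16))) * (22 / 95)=2804049248 / 237595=11801.80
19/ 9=2.11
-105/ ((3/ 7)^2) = -1715/ 3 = -571.67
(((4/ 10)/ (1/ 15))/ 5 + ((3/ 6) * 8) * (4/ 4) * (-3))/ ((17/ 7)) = -378/ 85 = -4.45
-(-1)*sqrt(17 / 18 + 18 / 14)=sqrt(3934) / 42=1.49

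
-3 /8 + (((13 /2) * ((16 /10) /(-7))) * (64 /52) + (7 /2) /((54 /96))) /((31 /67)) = 712529 /78120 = 9.12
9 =9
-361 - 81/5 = -377.20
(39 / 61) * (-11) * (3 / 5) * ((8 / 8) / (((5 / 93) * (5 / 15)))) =-359073 / 1525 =-235.46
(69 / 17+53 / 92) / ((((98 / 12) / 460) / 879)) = 191156130 / 833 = 229479.15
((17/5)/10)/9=17/450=0.04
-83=-83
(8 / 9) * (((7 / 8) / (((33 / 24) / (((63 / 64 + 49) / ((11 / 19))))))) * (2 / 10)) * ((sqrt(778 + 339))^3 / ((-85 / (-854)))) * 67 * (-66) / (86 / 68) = -13596331095151 * sqrt(1117) / 35475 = -12809315253.49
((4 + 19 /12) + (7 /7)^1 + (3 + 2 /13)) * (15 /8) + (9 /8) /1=8063 /416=19.38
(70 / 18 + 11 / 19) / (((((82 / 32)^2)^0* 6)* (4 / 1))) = 191 / 1026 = 0.19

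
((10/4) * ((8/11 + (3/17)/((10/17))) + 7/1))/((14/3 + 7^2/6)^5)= 1716552/29774625727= 0.00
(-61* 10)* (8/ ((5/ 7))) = -6832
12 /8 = 3 /2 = 1.50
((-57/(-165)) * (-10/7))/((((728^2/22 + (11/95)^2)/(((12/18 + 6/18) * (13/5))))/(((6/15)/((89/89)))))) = -356668/16740878917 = -0.00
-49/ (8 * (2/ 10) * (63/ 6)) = -35/ 12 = -2.92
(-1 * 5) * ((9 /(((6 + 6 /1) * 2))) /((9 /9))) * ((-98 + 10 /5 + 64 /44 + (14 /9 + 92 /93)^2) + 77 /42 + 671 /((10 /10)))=-1096.43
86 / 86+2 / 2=2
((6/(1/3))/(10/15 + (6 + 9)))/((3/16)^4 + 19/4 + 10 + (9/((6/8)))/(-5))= 17694720/190220891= 0.09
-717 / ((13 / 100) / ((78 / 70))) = -43020 / 7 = -6145.71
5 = 5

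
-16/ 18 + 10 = 82/ 9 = 9.11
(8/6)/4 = 0.33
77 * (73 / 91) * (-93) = -74679 / 13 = -5744.54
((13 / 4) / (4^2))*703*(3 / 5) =27417 / 320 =85.68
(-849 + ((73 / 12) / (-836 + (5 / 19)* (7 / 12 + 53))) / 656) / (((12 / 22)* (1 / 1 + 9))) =-1148041492169 / 7375788480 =-155.65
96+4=100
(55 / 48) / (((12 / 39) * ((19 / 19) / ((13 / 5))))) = 1859 / 192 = 9.68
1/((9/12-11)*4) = -1/41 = -0.02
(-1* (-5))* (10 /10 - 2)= -5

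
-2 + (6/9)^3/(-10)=-274/135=-2.03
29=29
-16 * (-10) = 160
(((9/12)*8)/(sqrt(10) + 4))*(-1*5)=-20 + 5*sqrt(10)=-4.19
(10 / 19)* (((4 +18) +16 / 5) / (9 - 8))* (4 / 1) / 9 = 5.89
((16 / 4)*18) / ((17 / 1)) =72 / 17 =4.24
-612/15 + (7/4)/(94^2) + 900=151837859/176720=859.20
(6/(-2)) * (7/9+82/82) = -16/3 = -5.33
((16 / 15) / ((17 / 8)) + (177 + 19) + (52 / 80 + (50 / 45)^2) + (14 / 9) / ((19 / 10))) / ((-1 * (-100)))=20847227 / 10465200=1.99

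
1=1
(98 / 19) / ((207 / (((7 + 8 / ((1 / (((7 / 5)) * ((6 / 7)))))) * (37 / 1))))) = 300958 / 19665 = 15.30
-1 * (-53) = 53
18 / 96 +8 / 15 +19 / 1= 4733 / 240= 19.72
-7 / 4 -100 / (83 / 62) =-25381 / 332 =-76.45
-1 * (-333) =333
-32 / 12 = -8 / 3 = -2.67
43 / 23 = 1.87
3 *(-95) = -285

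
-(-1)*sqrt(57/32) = sqrt(114)/8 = 1.33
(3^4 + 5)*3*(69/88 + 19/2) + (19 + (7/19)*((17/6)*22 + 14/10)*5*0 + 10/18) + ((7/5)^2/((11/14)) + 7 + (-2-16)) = 2397911/900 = 2664.35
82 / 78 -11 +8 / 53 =-9.80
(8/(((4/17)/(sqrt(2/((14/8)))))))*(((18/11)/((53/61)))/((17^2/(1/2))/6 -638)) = -223992*sqrt(14)/6631625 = -0.13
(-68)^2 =4624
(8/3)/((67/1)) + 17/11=3505/2211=1.59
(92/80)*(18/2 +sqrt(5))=12.92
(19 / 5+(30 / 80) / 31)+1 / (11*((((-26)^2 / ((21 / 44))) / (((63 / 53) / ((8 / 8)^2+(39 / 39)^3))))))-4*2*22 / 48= 2345951903 / 16126899360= 0.15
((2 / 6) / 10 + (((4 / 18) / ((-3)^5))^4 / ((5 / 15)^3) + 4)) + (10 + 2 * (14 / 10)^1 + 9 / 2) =18075490334800 / 847288609443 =21.33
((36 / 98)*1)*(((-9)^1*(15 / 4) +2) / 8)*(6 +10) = -1143 / 49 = -23.33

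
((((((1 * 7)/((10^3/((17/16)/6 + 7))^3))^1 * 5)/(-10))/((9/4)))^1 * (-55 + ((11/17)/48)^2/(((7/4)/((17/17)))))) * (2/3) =20962250255629111/994117681152000000000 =0.00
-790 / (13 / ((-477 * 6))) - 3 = 173918.54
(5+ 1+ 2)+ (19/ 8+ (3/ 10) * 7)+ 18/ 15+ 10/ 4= 647/ 40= 16.18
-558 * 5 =-2790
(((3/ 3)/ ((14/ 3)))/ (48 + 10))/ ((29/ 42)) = 9/ 1682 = 0.01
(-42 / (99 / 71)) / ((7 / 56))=-7952 / 33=-240.97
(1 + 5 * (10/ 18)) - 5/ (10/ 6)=7/ 9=0.78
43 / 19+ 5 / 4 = 267 / 76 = 3.51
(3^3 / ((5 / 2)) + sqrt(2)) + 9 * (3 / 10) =sqrt(2) + 27 / 2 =14.91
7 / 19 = 0.37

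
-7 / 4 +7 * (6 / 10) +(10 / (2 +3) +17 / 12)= 88 / 15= 5.87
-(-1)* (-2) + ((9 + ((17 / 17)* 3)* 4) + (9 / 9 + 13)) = 33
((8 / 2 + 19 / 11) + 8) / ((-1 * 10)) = -151 / 110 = -1.37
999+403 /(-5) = 4592 /5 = 918.40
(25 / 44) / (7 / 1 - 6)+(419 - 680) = -11459 / 44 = -260.43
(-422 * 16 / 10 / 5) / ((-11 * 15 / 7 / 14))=330848 / 4125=80.21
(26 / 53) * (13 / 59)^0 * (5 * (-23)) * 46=-137540 / 53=-2595.09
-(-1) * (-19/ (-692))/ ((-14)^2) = 19/ 135632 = 0.00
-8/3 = -2.67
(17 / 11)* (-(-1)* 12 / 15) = 68 / 55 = 1.24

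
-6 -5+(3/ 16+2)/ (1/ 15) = 349/ 16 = 21.81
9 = 9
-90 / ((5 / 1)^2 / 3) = -54 / 5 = -10.80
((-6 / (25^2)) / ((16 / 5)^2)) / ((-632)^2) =-3 / 1278156800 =-0.00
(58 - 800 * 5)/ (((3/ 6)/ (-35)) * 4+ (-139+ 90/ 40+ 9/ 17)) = 9381960/ 324341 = 28.93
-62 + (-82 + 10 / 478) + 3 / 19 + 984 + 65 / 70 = 841.11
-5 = -5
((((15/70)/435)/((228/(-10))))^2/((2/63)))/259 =1/17613715616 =0.00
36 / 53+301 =15989 / 53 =301.68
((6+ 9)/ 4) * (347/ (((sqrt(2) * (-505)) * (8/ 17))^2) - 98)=-9596799951/ 26114560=-367.49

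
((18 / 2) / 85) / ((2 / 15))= 27 / 34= 0.79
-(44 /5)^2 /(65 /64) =-123904 /1625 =-76.25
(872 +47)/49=919/49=18.76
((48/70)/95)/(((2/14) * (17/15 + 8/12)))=8/285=0.03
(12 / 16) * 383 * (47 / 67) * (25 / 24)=450025 / 2144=209.90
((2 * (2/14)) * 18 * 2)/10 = 36/35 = 1.03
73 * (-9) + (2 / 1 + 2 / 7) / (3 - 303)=-344929 / 525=-657.01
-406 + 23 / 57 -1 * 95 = -28534 / 57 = -500.60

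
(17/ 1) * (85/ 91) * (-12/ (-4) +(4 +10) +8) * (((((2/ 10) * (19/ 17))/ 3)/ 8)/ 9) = 8075/ 19656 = 0.41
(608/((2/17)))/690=2584/345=7.49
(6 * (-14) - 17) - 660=-761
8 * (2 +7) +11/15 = 1091/15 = 72.73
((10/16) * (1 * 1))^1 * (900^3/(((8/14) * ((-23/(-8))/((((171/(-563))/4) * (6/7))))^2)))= 479625502500000/1173736207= 408631.43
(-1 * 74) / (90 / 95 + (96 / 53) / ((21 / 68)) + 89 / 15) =-7824390 / 1347691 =-5.81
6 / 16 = 3 / 8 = 0.38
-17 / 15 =-1.13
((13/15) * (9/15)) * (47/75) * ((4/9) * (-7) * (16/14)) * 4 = -78208/16875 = -4.63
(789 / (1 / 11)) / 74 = 8679 / 74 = 117.28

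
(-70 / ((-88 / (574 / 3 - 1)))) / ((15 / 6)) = 3997 / 66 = 60.56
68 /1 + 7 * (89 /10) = 1303 /10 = 130.30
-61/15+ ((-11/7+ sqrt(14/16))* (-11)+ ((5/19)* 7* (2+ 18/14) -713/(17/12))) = -16415621/33915 -11* sqrt(14)/4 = -494.31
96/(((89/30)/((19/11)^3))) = 19753920/118459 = 166.76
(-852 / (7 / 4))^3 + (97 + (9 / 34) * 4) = -115399590.90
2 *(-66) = -132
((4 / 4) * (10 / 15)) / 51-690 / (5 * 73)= -20968 / 11169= -1.88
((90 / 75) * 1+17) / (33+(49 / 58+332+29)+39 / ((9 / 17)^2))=142506 / 4181165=0.03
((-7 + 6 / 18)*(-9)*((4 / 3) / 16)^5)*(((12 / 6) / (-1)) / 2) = -5 / 20736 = -0.00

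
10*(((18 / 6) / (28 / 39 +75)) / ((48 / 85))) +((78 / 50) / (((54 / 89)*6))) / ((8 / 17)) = 102835057 / 63784800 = 1.61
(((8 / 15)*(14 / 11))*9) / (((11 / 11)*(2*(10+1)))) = 168 / 605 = 0.28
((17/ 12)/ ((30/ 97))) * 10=1649/ 36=45.81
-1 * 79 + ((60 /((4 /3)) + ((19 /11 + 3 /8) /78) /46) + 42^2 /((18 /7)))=205865273 /315744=652.00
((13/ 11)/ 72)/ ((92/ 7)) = 91/ 72864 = 0.00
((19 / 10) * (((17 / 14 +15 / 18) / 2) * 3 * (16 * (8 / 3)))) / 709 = 26144 / 74445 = 0.35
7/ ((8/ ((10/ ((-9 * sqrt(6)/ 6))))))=-35 * sqrt(6)/ 36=-2.38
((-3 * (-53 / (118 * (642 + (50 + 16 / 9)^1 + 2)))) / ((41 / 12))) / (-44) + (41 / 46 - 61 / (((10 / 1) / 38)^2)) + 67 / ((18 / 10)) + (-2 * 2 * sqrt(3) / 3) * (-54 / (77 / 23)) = -1453344630089477 / 1724574525300 + 1656 * sqrt(3) / 77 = -805.48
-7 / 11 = -0.64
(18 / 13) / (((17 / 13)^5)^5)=9770413866738669229888716498 / 5770627412348402378939569991057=0.00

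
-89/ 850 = -0.10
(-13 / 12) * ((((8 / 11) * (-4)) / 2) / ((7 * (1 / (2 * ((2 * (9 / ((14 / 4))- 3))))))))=-208 / 539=-0.39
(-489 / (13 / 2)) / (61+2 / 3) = -2934 / 2405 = -1.22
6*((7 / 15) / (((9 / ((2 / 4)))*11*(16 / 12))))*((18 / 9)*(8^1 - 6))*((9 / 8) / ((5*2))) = 21 / 4400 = 0.00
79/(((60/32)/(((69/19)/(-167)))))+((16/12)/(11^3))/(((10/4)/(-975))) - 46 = -998947706/21116315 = -47.31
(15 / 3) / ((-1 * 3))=-1.67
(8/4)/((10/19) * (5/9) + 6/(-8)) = -1368/313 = -4.37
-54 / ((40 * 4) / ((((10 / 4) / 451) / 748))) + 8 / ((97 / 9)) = 0.74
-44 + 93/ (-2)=-181/ 2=-90.50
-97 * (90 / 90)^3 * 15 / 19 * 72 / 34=-52380 / 323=-162.17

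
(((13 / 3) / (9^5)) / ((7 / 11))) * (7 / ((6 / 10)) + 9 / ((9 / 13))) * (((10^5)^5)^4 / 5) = 5689114259962199808767913000000000000000000000000000000000000000000000000000000000000000000000000.00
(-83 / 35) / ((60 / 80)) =-332 / 105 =-3.16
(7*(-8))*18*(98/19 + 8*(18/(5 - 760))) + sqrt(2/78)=-71824032/14345 + sqrt(39)/39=-5006.74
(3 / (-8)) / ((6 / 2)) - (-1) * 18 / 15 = 43 / 40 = 1.08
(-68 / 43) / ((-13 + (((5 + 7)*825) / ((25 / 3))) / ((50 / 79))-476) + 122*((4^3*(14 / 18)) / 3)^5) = -24393141900 / 2366803994958340901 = -0.00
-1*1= -1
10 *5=50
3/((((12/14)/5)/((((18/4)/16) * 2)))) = 315/32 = 9.84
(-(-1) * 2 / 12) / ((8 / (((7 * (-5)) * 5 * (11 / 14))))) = -275 / 96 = -2.86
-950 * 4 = -3800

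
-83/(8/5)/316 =-415/2528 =-0.16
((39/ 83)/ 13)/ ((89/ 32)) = 96/ 7387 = 0.01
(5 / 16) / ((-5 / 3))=-3 / 16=-0.19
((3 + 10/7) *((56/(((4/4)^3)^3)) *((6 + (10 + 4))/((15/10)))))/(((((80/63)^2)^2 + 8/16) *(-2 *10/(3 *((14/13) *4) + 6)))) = -1281408859584/1269748493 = -1009.18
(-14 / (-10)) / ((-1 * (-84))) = 1 / 60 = 0.02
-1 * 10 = -10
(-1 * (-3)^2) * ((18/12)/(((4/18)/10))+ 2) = -1251/2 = -625.50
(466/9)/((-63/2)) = -932/567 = -1.64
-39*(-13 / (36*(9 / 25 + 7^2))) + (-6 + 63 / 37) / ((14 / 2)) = -1260197 / 3835272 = -0.33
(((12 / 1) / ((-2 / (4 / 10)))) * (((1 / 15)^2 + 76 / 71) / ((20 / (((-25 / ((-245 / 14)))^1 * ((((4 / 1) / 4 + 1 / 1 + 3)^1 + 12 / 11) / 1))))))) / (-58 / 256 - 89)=3824896 / 304084125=0.01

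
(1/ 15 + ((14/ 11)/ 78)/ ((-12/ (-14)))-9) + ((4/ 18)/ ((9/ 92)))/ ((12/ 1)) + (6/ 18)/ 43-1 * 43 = -772762687/ 14942070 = -51.72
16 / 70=8 / 35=0.23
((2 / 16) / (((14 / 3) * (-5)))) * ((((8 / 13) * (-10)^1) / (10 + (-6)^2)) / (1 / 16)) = 24 / 2093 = 0.01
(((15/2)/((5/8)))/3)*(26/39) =8/3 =2.67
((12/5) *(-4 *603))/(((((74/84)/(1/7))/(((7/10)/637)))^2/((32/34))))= -4167936/24090464125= -0.00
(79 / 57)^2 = 6241 / 3249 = 1.92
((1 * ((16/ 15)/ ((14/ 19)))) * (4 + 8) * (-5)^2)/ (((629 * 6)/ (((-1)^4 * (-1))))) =-1520/ 13209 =-0.12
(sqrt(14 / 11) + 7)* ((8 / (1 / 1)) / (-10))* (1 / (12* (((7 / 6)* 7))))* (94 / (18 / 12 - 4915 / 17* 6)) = 6392* sqrt(154) / 158813655 + 6392 / 2062515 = 0.00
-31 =-31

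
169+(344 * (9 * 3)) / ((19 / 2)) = 21787 / 19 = 1146.68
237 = 237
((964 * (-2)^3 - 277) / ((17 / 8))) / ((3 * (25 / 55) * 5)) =-234344 / 425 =-551.40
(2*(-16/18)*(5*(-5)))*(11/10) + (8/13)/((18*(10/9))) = 48.92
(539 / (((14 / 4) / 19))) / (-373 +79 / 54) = -158004 / 20063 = -7.88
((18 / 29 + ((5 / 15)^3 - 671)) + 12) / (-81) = 515482 / 63423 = 8.13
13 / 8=1.62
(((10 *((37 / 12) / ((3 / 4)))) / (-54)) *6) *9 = -370 / 9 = -41.11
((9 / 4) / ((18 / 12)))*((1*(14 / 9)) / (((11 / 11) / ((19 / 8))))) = 133 / 24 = 5.54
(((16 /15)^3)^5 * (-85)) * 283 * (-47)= 260695151857186417672192 /87578778076171875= 2976693.19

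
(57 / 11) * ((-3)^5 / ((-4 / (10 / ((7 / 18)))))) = 623295 / 77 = 8094.74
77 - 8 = 69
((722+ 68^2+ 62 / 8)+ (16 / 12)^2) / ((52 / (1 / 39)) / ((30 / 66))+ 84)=963995 / 818208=1.18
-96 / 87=-32 / 29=-1.10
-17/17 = -1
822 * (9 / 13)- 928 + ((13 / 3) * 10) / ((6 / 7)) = -36079 / 117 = -308.37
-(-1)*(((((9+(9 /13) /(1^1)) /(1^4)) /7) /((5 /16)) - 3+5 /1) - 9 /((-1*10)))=953 /130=7.33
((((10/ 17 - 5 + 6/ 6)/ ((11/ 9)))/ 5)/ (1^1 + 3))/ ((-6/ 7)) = 609/ 3740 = 0.16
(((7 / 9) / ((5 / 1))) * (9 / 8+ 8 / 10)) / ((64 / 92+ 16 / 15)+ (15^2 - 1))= 12397 / 9346560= 0.00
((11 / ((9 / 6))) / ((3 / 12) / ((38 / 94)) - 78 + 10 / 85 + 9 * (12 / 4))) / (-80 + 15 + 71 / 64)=1819136 / 796631247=0.00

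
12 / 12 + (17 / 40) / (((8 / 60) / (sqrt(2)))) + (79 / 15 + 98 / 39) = 51 * sqrt(2) / 16 + 1712 / 195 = 13.29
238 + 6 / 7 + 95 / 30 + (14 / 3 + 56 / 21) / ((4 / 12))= 11089 / 42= 264.02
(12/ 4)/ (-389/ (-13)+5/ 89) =1157/ 11562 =0.10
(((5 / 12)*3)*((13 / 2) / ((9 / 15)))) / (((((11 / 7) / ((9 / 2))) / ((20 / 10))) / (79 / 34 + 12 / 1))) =3323775 / 2992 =1110.89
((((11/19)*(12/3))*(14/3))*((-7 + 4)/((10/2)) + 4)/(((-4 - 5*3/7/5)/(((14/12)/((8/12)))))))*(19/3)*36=-513128/155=-3310.50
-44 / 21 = -2.10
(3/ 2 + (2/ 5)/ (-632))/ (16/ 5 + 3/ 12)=103/ 237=0.43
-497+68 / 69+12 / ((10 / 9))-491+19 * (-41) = -605549 / 345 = -1755.21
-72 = -72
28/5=5.60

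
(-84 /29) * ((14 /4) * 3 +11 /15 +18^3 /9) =-276878 /145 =-1909.50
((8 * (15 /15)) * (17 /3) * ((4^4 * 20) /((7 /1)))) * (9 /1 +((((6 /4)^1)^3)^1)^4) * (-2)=-64407900 /7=-9201128.57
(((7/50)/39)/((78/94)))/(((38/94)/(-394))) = -3046211/722475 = -4.22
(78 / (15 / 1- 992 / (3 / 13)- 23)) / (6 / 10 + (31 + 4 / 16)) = -9 / 15827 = -0.00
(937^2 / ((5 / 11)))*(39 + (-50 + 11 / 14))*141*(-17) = 47290934758.41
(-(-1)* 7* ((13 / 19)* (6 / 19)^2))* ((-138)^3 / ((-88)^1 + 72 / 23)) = 6188124033 / 418399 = 14790.01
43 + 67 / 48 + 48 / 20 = 11231 / 240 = 46.80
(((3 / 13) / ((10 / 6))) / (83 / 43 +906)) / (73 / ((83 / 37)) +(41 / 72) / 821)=1898736552 / 405176066523475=0.00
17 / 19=0.89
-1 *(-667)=667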